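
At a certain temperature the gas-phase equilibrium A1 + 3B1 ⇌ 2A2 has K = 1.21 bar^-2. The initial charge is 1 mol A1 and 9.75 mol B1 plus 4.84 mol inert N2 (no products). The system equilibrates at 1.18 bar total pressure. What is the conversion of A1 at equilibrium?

X = 0.619

Let X = conversion of A1 (basis 1 mol A1); extent of reaction ξ = X.
At extent ξ: n_A1 = 1 − X; n_B1 = 9.75 − 3X; n_A2 = 2X; n_I = 4.84 (inert).
n_T = Σnᵢ = 15.6 − 2X.
With p_i = (n_i/n_T)P, K = p_A2^2 / (p_A1 p_B1^3).
Equating to 1.21 bar^-2 and solving on 0 < X < 1: X = 0.619.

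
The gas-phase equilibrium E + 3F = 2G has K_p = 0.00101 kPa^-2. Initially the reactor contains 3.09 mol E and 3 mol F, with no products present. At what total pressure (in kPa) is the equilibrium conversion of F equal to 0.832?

Take 3 mol F as basis and let X be its fractional conversion, so ξ = X.
Species balance: n_E = 3.09 − X; n_F = 3 − 3X; n_G = 2X.
Total moles n_T = 6.09 − 2X.
K_p = p_G^2 / (p_E p_F^3) with p_i = (n_i/n_T)·P.
At X = 0.832: the mole-fraction product g(X) = Π y_i^ν_i = 187.6. Since K_p = g(X)·P^{-2}, P = (g/K_p)^(1/2) = (187.6/0.00101)^(1/2) = 431 kPa.

P = 431 kPa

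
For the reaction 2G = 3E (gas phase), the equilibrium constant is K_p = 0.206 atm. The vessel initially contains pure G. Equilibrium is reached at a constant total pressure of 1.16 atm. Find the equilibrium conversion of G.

Take 1 mol G as basis and let X be its fractional conversion, so ξ = 0.5X.
Species balance: n_G = 1 − X; n_E = 1.5X.
n_T = Σnᵢ = 1 + 0.5X.
With p_i = (n_i/n_T)P, K_p = p_E^3 / (p_G^2).
Setting this equal to 0.206 atm and taking the physical root (0 < X < 1) gives X = 0.308.

X = 0.308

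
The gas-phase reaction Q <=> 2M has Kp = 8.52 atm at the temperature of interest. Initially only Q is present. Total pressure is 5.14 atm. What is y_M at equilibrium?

y_M = 0.702

Let X = conversion of Q (basis 1 mol Q); extent of reaction ξ = X.
At extent ξ: n_Q = 1 − X; n_M = 2X.
Summing: n_T = 1 + X.
Mole fractions y_i = n_i/n_T; Kp = p_M^2 / (p_Q) with p_i = y_i·P.
Substituting and setting equal to 8.52 atm gives a polynomial in X; the root in (0,1) is X = 0.541.
Then n_M = 1.08, n_T = 1.54, so y_M = 0.702.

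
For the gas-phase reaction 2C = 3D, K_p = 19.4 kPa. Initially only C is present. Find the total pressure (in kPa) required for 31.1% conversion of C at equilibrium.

Basis: 1 mol C initially; let X = conversion of C. Extent ξ = 0.5X.
Species balance: n_C = 1 − X; n_D = 1.5X.
n_T = Σnᵢ = 1 + 0.5X.
K_p = p_D^3 / (p_C^2) with p_i = (n_i/n_T)·P.
At X = 0.311: the mole-fraction product g(X) = Π y_i^ν_i = 0.1851. Since K_p = g(X)·P^{1}, P = (K_p/g)^(1/1) = (19.4/0.1851)^(1/1) = 105 kPa.

P = 105 kPa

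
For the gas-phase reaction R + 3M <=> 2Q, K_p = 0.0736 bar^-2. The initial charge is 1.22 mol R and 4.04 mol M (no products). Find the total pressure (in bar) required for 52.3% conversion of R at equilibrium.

Basis: 1.22 mol R initially; let X = conversion of R. Extent ξ = 1.22X.
Species balance: n_R = 1.22 − 1.22X; n_M = 4.04 − 3.66X; n_Q = 2.44X.
Total moles n_T = 5.26 − 2.44X.
K_p = p_Q^2 / (p_R p_M^3) with p_i = (n_i/n_T)·P.
At X = 0.523: the mole-fraction product g(X) = Π y_i^ν_i = 4.623. Since K_p = g(X)·P^{-2}, P = (g/K_p)^(1/2) = (4.623/0.0736)^(1/2) = 7.93 bar.

P = 7.93 bar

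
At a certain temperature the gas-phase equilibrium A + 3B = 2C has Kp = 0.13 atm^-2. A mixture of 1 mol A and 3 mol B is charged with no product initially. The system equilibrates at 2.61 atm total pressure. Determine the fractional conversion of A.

X = 0.329

Let X = conversion of A (basis 1 mol A); extent of reaction ξ = X.
At extent ξ: n_A = 1 − X; n_B = 3 − 3X; n_C = 2X.
Total moles n_T = 4 − 2X.
Mole fractions y_i = n_i/n_T; Kp = p_C^2 / (p_A p_B^3) with p_i = y_i·P.
Setting this equal to 0.13 atm^-2 and taking the physical root (0 < X < 1) gives X = 0.329.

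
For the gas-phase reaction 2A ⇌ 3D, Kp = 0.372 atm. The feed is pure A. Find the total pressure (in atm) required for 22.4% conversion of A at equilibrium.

Take 1 mol A as basis and let X be its fractional conversion, so ξ = 0.5X.
Moles: n_A = 1 − X; n_D = 1.5X.
Summing: n_T = 1 + 0.5X.
Kp = p_D^3 / (p_A^2) with p_i = (n_i/n_T)·P.
At X = 0.224: the mole-fraction product g(X) = Π y_i^ν_i = 0.05665. Since Kp = g(X)·P^{1}, P = (Kp/g)^(1/1) = (0.372/0.05665)^(1/1) = 6.57 atm.

P = 6.57 atm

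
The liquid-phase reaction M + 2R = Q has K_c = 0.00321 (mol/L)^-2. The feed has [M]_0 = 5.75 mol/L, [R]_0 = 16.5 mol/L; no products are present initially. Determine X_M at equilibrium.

X = 0.338

Let X = conversion of M; extent ξ = 5.75·X mol/L.
Concentrations: [M] = 5.75 − 5.75X; [R] = 16.5 − 11.5X; [Q] = 5.75X.
K_c = [Q] / ([M] [R]^2).
This equals 0.00321 at X = 0.338 (the root in 0 < X < 1).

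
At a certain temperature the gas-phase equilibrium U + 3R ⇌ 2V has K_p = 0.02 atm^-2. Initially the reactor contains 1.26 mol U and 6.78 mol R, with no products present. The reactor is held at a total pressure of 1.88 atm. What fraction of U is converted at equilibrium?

Let X = conversion of U (basis 1.26 mol U); extent of reaction ξ = 1.26X.
Mole table: n_U = 1.26 − 1.26X; n_R = 6.78 − 3.78X; n_V = 2.52X.
n_T = Σnᵢ = 8.04 − 2.52X.
Mole fractions y_i = n_i/n_T; K_p = p_V^2 / (p_U p_R^3) with p_i = y_i·P.
Setting this equal to 0.02 atm^-2 and taking the physical root (0 < X < 1) gives X = 0.206.

X = 0.206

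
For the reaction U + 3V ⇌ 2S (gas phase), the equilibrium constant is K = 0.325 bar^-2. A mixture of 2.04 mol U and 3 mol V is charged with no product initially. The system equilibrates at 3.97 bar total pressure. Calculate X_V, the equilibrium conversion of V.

Basis: 3 mol V initially; let X = conversion of V. Extent ξ = X.
At extent ξ: n_U = 2.04 − X; n_V = 3 − 3X; n_S = 2X.
Summing: n_T = 5.04 − 2X.
Mole fractions y_i = n_i/n_T; K = p_S^2 / (p_U p_V^3) with p_i = y_i·P.
Setting this equal to 0.325 bar^-2 and taking the physical root (0 < X < 1) gives X = 0.550.

X = 0.550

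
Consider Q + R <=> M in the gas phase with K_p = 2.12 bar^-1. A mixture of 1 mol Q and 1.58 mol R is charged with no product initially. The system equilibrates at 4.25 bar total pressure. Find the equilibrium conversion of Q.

Take 1 mol Q as basis and let X be its fractional conversion, so ξ = X.
Species balance: n_Q = 1 − X; n_R = 1.58 − X; n_M = X.
Summing: n_T = 2.58 − X.
With p_i = (n_i/n_T)P, K_p = p_M / (p_Q p_R).
Setting this equal to 2.12 bar^-1 and taking the physical root (0 < X < 1) gives X = 0.798.

X = 0.798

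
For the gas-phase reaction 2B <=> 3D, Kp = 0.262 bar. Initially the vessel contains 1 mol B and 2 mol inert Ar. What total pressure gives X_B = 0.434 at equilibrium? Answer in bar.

Basis: 1 mol B initially; let X = conversion of B. Extent ξ = 0.5X.
Species balance: n_B = 1 − X; n_D = 1.5X; n_I = 2 (inert).
Total moles n_T = 3 + 0.5X.
Kp = p_D^3 / (p_B^2) with p_i = (n_i/n_T)·P.
At X = 0.434: the mole-fraction product g(X) = Π y_i^ν_i = 0.2677. Since Kp = g(X)·P^{1}, P = (Kp/g)^(1/1) = (0.262/0.2677)^(1/1) = 0.979 bar.

P = 0.979 bar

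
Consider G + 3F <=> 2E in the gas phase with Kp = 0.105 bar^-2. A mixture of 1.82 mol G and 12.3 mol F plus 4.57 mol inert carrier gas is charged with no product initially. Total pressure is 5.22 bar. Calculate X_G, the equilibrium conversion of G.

Let X = conversion of G (basis 1.82 mol G); extent of reaction ξ = 1.82X.
Species balance: n_G = 1.82 − 1.82X; n_F = 12.3 − 5.46X; n_E = 3.64X; n_I = 4.57 (inert).
Total moles n_T = 18.7 − 3.64X.
With p_i = (n_i/n_T)P, Kp = p_E^2 / (p_G p_F^3).
This yields a degree-4 equation in X; solving on (0,1), X = 0.623.

X = 0.623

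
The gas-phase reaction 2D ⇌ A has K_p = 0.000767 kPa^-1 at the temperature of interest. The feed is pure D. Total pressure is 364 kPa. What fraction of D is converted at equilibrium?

Take 1 mol D as basis and let X be its fractional conversion, so ξ = 0.5X.
Moles: n_D = 1 − X; n_A = 0.5X.
Summing: n_T = 1 − 0.5X.
With p_i = (n_i/n_T)P, K_p = p_A / (p_D^2).
Setting this equal to 0.000767 kPa^-1 and taking the physical root (0 < X < 1) gives X = 0.313.

X = 0.313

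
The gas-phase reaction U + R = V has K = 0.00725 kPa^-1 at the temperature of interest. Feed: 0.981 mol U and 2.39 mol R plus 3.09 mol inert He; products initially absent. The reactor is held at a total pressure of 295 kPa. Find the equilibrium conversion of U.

Let X = conversion of U (basis 0.981 mol U); extent of reaction ξ = 0.981X.
Species balance: n_U = 0.981 − 0.981X; n_R = 2.39 − 0.981X; n_V = 0.981X; n_I = 3.09 (inert).
Summing: n_T = 6.46 − 0.981X.
y_i = n_i/n_T, p_i = y_i·P. K = p_V / (p_U p_R).
Setting this equal to 0.00725 kPa^-1 and taking the physical root (0 < X < 1) gives X = 0.412.

X = 0.412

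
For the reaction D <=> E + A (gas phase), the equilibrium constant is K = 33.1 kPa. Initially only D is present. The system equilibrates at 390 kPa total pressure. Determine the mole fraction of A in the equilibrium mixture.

y_A = 0.219

Basis: 1 mol D initially; let X = conversion of D. Extent ξ = X.
Moles: n_D = 1 − X; n_E = X; n_A = X.
n_T = Σnᵢ = 1 + X.
Mole fractions y_i = n_i/n_T; K = p_E p_A / (p_D) with p_i = y_i·P.
Setting this equal to 33.1 kPa and taking the physical root (0 < X < 1) gives X = 0.280.
Then n_A = 0.28, n_T = 1.28, so y_A = 0.219.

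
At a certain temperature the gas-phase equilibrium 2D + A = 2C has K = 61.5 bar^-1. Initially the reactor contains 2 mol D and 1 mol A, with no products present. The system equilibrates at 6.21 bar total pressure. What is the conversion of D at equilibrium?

X = 0.841

Take 2 mol D as basis and let X be its fractional conversion, so ξ = X.
Mole table: n_D = 2 − 2X; n_A = 1 − X; n_C = 2X.
Total moles n_T = 3 − X.
With p_i = (n_i/n_T)P, K = p_C^2 / (p_D^2 p_A).
Equating to 61.5 bar^-1 and solving on 0 < X < 1: X = 0.841.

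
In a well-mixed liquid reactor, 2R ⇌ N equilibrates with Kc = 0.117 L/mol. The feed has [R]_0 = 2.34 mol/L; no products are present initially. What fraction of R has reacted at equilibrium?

Let X = conversion of R; extent ξ = 2.34X/2 mol/L.
Concentrations: [R] = 2.34 − 2.34X; [N] = 1.17X.
Kc = [N] / ([R]^2).
This equals 0.117 at X = 0.282 (the root in 0 < X < 1).

X = 0.282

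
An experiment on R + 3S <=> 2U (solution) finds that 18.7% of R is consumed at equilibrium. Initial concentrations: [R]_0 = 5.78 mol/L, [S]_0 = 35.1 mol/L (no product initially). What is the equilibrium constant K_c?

K_c = 3.08e-05 (mol/L)^-2

Let X = conversion of R.
Concentrations: [R] = 5.78 − 5.78X; [S] = 35.1 − 17.3X; [U] = 11.6X.
At X = 0.187: [R] = 4.7, [S] = 31.9, [U] = 2.16.
K_c = [U]^2 / ([R] [S]^3) = 3.08e-05 (mol/L)^-2.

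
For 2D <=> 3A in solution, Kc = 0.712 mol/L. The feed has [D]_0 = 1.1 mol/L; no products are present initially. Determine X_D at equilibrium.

X = 0.407

Let X = conversion of D; extent ξ = 1.1X/2 mol/L.
Concentrations: [D] = 1.1 − 1.1X; [A] = 1.65X.
Kc = [A]^3 / ([D]^2).
Setting equal to 0.712 and solving for X on (0,1) gives X = 0.407.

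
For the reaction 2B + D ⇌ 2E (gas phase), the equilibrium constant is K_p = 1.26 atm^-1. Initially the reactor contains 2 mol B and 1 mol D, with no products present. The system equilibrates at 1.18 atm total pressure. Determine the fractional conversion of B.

Let X = conversion of B (basis 2 mol B); extent of reaction ξ = X.
At extent ξ: n_B = 2 − 2X; n_D = 1 − X; n_E = 2X.
Total moles n_T = 3 − X.
y_i = n_i/n_T, p_i = y_i·P. K_p = p_E^2 / (p_B^2 p_D).
Equating to 1.26 atm^-1 and solving on 0 < X < 1: X = 0.373.

X = 0.373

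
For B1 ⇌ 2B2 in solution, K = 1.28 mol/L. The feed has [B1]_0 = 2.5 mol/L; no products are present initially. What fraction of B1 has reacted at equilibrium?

X = 0.299

Let X = conversion of B1; extent ξ = 2.5·X mol/L.
Concentrations: [B1] = 2.5 − 2.5X; [B2] = 5X.
K = [B2]^2 / ([B1]).
Solving K = 1.28 for X ∈ (0,1): X = 0.299.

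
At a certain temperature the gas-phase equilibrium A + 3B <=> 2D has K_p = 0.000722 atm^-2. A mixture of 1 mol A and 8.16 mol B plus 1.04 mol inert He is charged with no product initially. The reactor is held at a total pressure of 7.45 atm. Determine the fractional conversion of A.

Basis: 1 mol A initially; let X = conversion of A. Extent ξ = X.
Mole table: n_A = 1 − X; n_B = 8.16 − 3X; n_D = 2X; n_I = 1.04 (inert).
Summing: n_T = 10.2 − 2X.
With p_i = (n_i/n_T)P, K_p = p_D^2 / (p_A p_B^3).
Setting this equal to 0.000722 atm^-2 and taking the physical root (0 < X < 1) gives X = 0.192.

X = 0.192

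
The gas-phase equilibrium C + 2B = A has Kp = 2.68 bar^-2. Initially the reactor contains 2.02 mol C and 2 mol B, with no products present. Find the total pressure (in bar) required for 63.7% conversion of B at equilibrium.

Let X = conversion of B (basis 2 mol B); extent of reaction ξ = X.
Species balance: n_C = 2.02 − X; n_B = 2 − 2X; n_A = X.
n_T = Σnᵢ = 4.02 − 2X.
Kp = p_A / (p_C p_B^2) with p_i = (n_i/n_T)·P.
At X = 0.637: the mole-fraction product g(X) = Π y_i^ν_i = 6.589. Since Kp = g(X)·P^{-2}, P = (g/Kp)^(1/2) = (6.589/2.68)^(1/2) = 1.57 bar.

P = 1.57 bar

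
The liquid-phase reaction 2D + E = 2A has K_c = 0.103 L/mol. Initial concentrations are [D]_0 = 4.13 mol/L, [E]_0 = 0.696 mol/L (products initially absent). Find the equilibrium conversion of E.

X = 0.480

Let X = conversion of E; extent ξ = 0.696·X mol/L.
Concentrations: [D] = 4.13 − 1.39X; [E] = 0.696 − 0.696X; [A] = 1.39X.
K_c = [A]^2 / ([D]^2 [E]).
This equals 0.103 at X = 0.480 (the root in 0 < X < 1).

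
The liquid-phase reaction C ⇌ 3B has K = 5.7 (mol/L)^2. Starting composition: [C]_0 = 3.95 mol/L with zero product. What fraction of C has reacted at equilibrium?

Let X = conversion of C; extent ξ = 3.95·X mol/L.
Concentrations: [C] = 3.95 − 3.95X; [B] = 11.9X.
K = [B]^3 / ([C]).
Solving K = 5.7 for X ∈ (0,1): X = 0.219.

X = 0.219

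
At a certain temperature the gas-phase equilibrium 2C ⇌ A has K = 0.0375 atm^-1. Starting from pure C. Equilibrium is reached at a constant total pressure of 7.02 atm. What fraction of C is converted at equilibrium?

X = 0.302

Basis: 1 mol C initially; let X = conversion of C. Extent ξ = 0.5X.
Mole table: n_C = 1 − X; n_A = 0.5X.
Summing: n_T = 1 − 0.5X.
y_i = n_i/n_T, p_i = y_i·P. K = p_A / (p_C^2).
Setting this equal to 0.0375 atm^-1 and taking the physical root (0 < X < 1) gives X = 0.302.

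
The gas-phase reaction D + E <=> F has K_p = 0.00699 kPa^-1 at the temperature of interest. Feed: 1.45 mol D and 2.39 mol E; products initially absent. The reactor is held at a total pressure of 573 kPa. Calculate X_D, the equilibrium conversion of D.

Take 1.45 mol D as basis and let X be its fractional conversion, so ξ = 1.45X.
Species balance: n_D = 1.45 − 1.45X; n_E = 2.39 − 1.45X; n_F = 1.45X.
n_T = Σnᵢ = 3.84 − 1.45X.
Mole fractions y_i = n_i/n_T; K_p = p_F / (p_D p_E) with p_i = y_i·P.
This yields a degree-2 equation in X; solving on (0,1), X = 0.665.

X = 0.665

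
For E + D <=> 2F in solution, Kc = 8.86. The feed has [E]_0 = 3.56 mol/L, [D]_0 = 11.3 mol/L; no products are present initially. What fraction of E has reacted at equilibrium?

Let X = conversion of E; extent ξ = 3.56·X mol/L.
Concentrations: [E] = 3.56 − 3.56X; [D] = 11.3 − 3.56X; [F] = 7.12X.
Kc = [F]^2 / ([E] [D]).
Setting equal to 8.86 and solving for X on (0,1) gives X = 0.857.

X = 0.857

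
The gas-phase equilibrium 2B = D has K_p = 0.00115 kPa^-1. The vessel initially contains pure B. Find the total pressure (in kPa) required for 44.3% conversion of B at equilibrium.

Let X = conversion of B (basis 1 mol B); extent of reaction ξ = 0.5X.
At extent ξ: n_B = 1 − X; n_D = 0.5X.
Total moles n_T = 1 − 0.5X.
K_p = p_D / (p_B^2) with p_i = (n_i/n_T)·P.
At X = 0.443: the mole-fraction product g(X) = Π y_i^ν_i = 0.5558. Since K_p = g(X)·P^{-1}, P = (g/K_p)^(1/1) = (0.5558/0.00115)^(1/1) = 483 kPa.

P = 483 kPa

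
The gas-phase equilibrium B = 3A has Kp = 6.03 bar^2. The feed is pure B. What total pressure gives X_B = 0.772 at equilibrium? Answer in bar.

P = 0.846 bar

Take 1 mol B as basis and let X be its fractional conversion, so ξ = X.
At extent ξ: n_B = 1 − X; n_A = 3X.
Total moles n_T = 1 + 2X.
Kp = p_A^3 / (p_B) with p_i = (n_i/n_T)·P.
At X = 0.772: the mole-fraction product g(X) = Π y_i^ν_i = 8.419. Since Kp = g(X)·P^{2}, P = (Kp/g)^(1/2) = (6.03/8.419)^(1/2) = 0.846 bar.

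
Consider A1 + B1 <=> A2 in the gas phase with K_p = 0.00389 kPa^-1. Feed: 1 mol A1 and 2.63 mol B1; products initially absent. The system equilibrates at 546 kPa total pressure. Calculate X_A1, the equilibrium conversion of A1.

Basis: 1 mol A1 initially; let X = conversion of A1. Extent ξ = X.
Mole table: n_A1 = 1 − X; n_B1 = 2.63 − X; n_A2 = X.
n_T = Σnᵢ = 3.63 − X.
Mole fractions y_i = n_i/n_T; K_p = p_A2 / (p_A1 p_B1) with p_i = y_i·P.
Equating to 0.00389 kPa^-1 and solving on 0 < X < 1: X = 0.588.

X = 0.588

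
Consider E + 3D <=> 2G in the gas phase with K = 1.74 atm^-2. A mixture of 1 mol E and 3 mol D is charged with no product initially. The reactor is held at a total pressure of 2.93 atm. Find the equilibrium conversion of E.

Let X = conversion of E (basis 1 mol E); extent of reaction ξ = X.
Moles: n_E = 1 − X; n_D = 3 − 3X; n_G = 2X.
Total moles n_T = 4 − 2X.
y_i = n_i/n_T, p_i = y_i·P. K = p_G^2 / (p_E p_D^3).
Setting this equal to 1.74 atm^-2 and taking the physical root (0 < X < 1) gives X = 0.592.

X = 0.592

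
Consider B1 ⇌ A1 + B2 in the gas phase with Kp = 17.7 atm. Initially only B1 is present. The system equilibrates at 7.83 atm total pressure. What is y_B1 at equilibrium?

Let X = conversion of B1 (basis 1 mol B1); extent of reaction ξ = X.
Moles: n_B1 = 1 − X; n_A1 = X; n_B2 = X.
Total moles n_T = 1 + X.
Mole fractions y_i = n_i/n_T; Kp = p_A1 p_B2 / (p_B1) with p_i = y_i·P.
This yields a degree-2 equation in X; solving on (0,1), X = 0.833.
Then n_B1 = 0.167, n_T = 1.83, so y_B1 = 0.091.

y_B1 = 0.091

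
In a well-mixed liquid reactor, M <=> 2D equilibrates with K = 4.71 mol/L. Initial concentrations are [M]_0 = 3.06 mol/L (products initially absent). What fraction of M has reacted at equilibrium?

X = 0.457

Let X = conversion of M; extent ξ = 3.06·X mol/L.
Concentrations: [M] = 3.06 − 3.06X; [D] = 6.12X.
K = [D]^2 / ([M]).
Solving K = 4.71 for X ∈ (0,1): X = 0.457.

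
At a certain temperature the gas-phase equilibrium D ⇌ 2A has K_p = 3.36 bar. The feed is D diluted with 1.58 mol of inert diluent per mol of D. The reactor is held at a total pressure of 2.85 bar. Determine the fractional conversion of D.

Basis: 1 mol D initially; let X = conversion of D. Extent ξ = X.
Moles: n_D = 1 − X; n_A = 2X; n_I = 1.58 (inert).
n_T = Σnᵢ = 2.58 + X.
With p_i = (n_i/n_T)P, K_p = p_A^2 / (p_D).
This yields a degree-2 equation in X; solving on (0,1), X = 0.607.

X = 0.607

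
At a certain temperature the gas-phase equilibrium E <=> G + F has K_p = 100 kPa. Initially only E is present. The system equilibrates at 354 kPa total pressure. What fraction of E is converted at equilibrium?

X = 0.469

Basis: 1 mol E initially; let X = conversion of E. Extent ξ = X.
Mole table: n_E = 1 − X; n_G = X; n_F = X.
Summing: n_T = 1 + X.
With p_i = (n_i/n_T)P, K_p = p_G p_F / (p_E).
Setting this equal to 100 kPa and taking the physical root (0 < X < 1) gives X = 0.469.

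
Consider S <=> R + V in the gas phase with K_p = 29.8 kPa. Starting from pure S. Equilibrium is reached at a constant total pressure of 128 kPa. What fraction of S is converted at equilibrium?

Basis: 1 mol S initially; let X = conversion of S. Extent ξ = X.
At extent ξ: n_S = 1 − X; n_R = X; n_V = X.
Total moles n_T = 1 + X.
With p_i = (n_i/n_T)P, K_p = p_R p_V / (p_S).
Setting this equal to 29.8 kPa and taking the physical root (0 < X < 1) gives X = 0.435.

X = 0.435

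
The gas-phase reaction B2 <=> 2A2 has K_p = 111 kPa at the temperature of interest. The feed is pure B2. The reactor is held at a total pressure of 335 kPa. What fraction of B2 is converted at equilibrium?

X = 0.277

Take 1 mol B2 as basis and let X be its fractional conversion, so ξ = X.
At extent ξ: n_B2 = 1 − X; n_A2 = 2X.
Total moles n_T = 1 + X.
Mole fractions y_i = n_i/n_T; K_p = p_A2^2 / (p_B2) with p_i = y_i·P.
Equating to 111 kPa and solving on 0 < X < 1: X = 0.277.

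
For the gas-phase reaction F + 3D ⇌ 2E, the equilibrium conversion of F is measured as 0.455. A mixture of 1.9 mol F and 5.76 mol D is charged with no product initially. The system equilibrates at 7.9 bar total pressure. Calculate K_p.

K_p = 0.0513 bar^-2

Let X = conversion of F (basis 1.9 mol F); extent of reaction ξ = 1.9X.
Species balance: n_F = 1.9 − 1.9X; n_D = 5.76 − 5.7X; n_E = 3.8X.
n_T = Σnᵢ = 7.66 − 3.8X.
At X = 0.455: n_F = 1.04, n_D = 3.17, n_E = 1.73, n_T = 5.93.
p_i = (n_i/n_T)·P. K_p = p_E^2 / (p_F p_D^3) = 0.0513 bar^-2.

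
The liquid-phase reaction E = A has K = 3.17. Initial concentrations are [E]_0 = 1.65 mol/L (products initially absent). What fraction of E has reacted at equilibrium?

X = 0.760

Let X = conversion of E; extent ξ = 1.65·X mol/L.
Concentrations: [E] = 1.65 − 1.65X; [A] = 1.65X.
K = [A] / ([E]).
Solving K = 3.17 for X ∈ (0,1): X = 0.760.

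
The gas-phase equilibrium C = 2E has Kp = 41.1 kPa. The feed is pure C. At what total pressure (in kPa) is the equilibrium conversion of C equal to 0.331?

P = 83.5 kPa

Basis: 1 mol C initially; let X = conversion of C. Extent ξ = X.
At extent ξ: n_C = 1 − X; n_E = 2X.
Summing: n_T = 1 + X.
Kp = p_E^2 / (p_C) with p_i = (n_i/n_T)·P.
At X = 0.331: the mole-fraction product g(X) = Π y_i^ν_i = 0.4922. Since Kp = g(X)·P^{1}, P = (Kp/g)^(1/1) = (41.1/0.4922)^(1/1) = 83.5 kPa.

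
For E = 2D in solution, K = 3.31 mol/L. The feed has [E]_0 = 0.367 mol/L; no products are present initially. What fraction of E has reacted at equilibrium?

Let X = conversion of E; extent ξ = 0.367·X mol/L.
Concentrations: [E] = 0.367 − 0.367X; [D] = 0.734X.
K = [D]^2 / ([E]).
Setting equal to 3.31 and solving for X on (0,1) gives X = 0.750.

X = 0.750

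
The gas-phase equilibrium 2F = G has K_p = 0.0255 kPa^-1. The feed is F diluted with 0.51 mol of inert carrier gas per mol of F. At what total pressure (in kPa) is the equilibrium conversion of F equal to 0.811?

P = 492 kPa

Take 1 mol F as basis and let X be its fractional conversion, so ξ = 0.5X.
Moles: n_F = 1 − X; n_G = 0.5X; n_I = 0.51 (inert).
Total moles n_T = 1.51 − 0.5X.
K_p = p_G / (p_F^2) with p_i = (n_i/n_T)·P.
At X = 0.811: the mole-fraction product g(X) = Π y_i^ν_i = 12.54. Since K_p = g(X)·P^{-1}, P = (g/K_p)^(1/1) = (12.54/0.0255)^(1/1) = 492 kPa.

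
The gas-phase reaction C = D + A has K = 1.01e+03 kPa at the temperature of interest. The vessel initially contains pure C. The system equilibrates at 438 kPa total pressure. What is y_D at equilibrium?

Let X = conversion of C (basis 1 mol C); extent of reaction ξ = X.
Mole table: n_C = 1 − X; n_D = X; n_A = X.
Total moles n_T = 1 + X.
y_i = n_i/n_T, p_i = y_i·P. K = p_D p_A / (p_C).
Substituting and setting equal to 1.01e+03 kPa gives a polynomial in X; the root in (0,1) is X = 0.835.
Then n_D = 0.835, n_T = 1.84, so y_D = 0.455.

y_D = 0.455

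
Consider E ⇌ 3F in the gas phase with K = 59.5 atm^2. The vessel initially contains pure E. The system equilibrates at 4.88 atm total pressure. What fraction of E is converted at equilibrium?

Let X = conversion of E (basis 1 mol E); extent of reaction ξ = X.
Moles: n_E = 1 − X; n_F = 3X.
Summing: n_T = 1 + 2X.
y_i = n_i/n_T, p_i = y_i·P. K = p_F^3 / (p_E).
This yields a degree-3 equation in X; solving on (0,1), X = 0.567.

X = 0.567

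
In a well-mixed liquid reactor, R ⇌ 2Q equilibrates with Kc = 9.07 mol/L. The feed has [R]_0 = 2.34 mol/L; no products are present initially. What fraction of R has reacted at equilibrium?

Let X = conversion of R; extent ξ = 2.34·X mol/L.
Concentrations: [R] = 2.34 − 2.34X; [Q] = 4.68X.
Kc = [Q]^2 / ([R]).
This equals 9.07 at X = 0.613 (the root in 0 < X < 1).

X = 0.613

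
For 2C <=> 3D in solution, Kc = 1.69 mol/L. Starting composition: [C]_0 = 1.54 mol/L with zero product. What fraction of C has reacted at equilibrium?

X = 0.457

Let X = conversion of C; extent ξ = 1.54X/2 mol/L.
Concentrations: [C] = 1.54 − 1.54X; [D] = 2.31X.
Kc = [D]^3 / ([C]^2).
This equals 1.69 at X = 0.457 (the root in 0 < X < 1).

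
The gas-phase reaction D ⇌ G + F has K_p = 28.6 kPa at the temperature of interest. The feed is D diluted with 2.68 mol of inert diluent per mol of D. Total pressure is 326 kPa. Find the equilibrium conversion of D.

Take 1 mol D as basis and let X be its fractional conversion, so ξ = X.
Mole table: n_D = 1 − X; n_G = X; n_F = X; n_I = 2.68 (inert).
n_T = Σnᵢ = 3.68 + X.
With p_i = (n_i/n_T)P, K_p = p_G p_F / (p_D).
Equating to 28.6 kPa and solving on 0 < X < 1: X = 0.447.

X = 0.447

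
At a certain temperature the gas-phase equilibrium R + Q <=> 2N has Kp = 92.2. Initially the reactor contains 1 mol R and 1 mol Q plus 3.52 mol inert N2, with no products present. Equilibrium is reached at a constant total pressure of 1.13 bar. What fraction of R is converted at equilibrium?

Let X = conversion of R (basis 1 mol R); extent of reaction ξ = X.
Species balance: n_R = 1 − X; n_Q = 1 − X; n_N = 2X; n_I = 3.52 (inert).
n_T stays at 5.52 (no change in mole number).
y_i = n_i/n_T, p_i = y_i·P. Kp = p_N^2 / (p_R p_Q).
Setting this equal to 92.2 and taking the physical root (0 < X < 1) gives X = 0.828.

X = 0.828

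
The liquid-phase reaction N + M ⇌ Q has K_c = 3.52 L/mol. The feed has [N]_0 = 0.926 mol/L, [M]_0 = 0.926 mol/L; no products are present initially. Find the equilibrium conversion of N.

Let X = conversion of N; extent ξ = 0.926·X mol/L.
Concentrations: [N] = 0.926 − 0.926X; [M] = 0.926 − 0.926X; [Q] = 0.926X.
K_c = [Q] / ([N] [M]).
Solving K_c = 3.52 for X ∈ (0,1): X = 0.579.

X = 0.579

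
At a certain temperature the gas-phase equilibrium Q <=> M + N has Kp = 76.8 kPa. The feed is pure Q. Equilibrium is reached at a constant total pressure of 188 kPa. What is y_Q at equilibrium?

Basis: 1 mol Q initially; let X = conversion of Q. Extent ξ = X.
Mole table: n_Q = 1 − X; n_M = X; n_N = X.
Total moles n_T = 1 + X.
y_i = n_i/n_T, p_i = y_i·P. Kp = p_M p_N / (p_Q).
This yields a degree-2 equation in X; solving on (0,1), X = 0.539.
Then n_Q = 0.461, n_T = 1.54, so y_Q = 0.300.

y_Q = 0.300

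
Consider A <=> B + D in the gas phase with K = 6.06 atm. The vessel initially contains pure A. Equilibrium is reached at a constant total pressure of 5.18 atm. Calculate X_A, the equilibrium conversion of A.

X = 0.734

Let X = conversion of A (basis 1 mol A); extent of reaction ξ = X.
At extent ξ: n_A = 1 − X; n_B = X; n_D = X.
n_T = Σnᵢ = 1 + X.
Mole fractions y_i = n_i/n_T; K = p_B p_D / (p_A) with p_i = y_i·P.
This yields a degree-2 equation in X; solving on (0,1), X = 0.734.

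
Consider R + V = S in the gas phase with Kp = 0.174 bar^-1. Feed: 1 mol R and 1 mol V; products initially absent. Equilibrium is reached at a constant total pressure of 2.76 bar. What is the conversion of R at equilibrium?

X = 0.178

Let X = conversion of R (basis 1 mol R); extent of reaction ξ = X.
Species balance: n_R = 1 − X; n_V = 1 − X; n_S = X.
Total moles n_T = 2 − X.
Mole fractions y_i = n_i/n_T; Kp = p_S / (p_R p_V) with p_i = y_i·P.
Substituting and setting equal to 0.174 bar^-1 gives a polynomial in X; the root in (0,1) is X = 0.178.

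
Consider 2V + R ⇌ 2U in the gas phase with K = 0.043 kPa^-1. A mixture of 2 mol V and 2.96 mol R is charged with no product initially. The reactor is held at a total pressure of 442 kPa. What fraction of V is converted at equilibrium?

X = 0.759

Basis: 2 mol V initially; let X = conversion of V. Extent ξ = X.
Species balance: n_V = 2 − 2X; n_R = 2.96 − X; n_U = 2X.
n_T = Σnᵢ = 4.96 − X.
Mole fractions y_i = n_i/n_T; K = p_U^2 / (p_V^2 p_R) with p_i = y_i·P.
Setting this equal to 0.043 kPa^-1 and taking the physical root (0 < X < 1) gives X = 0.759.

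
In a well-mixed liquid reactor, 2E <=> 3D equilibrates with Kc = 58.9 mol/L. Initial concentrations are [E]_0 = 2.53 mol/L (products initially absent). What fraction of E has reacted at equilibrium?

X = 0.752

Let X = conversion of E; extent ξ = 2.53X/2 mol/L.
Concentrations: [E] = 2.53 − 2.53X; [D] = 3.79X.
Kc = [D]^3 / ([E]^2).
This equals 58.9 at X = 0.752 (the root in 0 < X < 1).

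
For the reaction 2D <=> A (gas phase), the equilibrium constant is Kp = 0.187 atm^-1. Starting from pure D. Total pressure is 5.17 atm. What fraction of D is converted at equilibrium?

X = 0.547

Let X = conversion of D (basis 1 mol D); extent of reaction ξ = 0.5X.
Mole table: n_D = 1 − X; n_A = 0.5X.
n_T = Σnᵢ = 1 − 0.5X.
Mole fractions y_i = n_i/n_T; Kp = p_A / (p_D^2) with p_i = y_i·P.
Substituting and setting equal to 0.187 atm^-1 gives a polynomial in X; the root in (0,1) is X = 0.547.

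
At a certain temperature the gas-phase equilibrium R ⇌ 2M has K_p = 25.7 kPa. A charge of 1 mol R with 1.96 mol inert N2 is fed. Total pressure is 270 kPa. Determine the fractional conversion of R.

Take 1 mol R as basis and let X be its fractional conversion, so ξ = X.
Mole table: n_R = 1 − X; n_M = 2X; n_I = 1.96 (inert).
Total moles n_T = 2.96 + X.
With p_i = (n_i/n_T)P, K_p = p_M^2 / (p_R).
Equating to 25.7 kPa and solving on 0 < X < 1: X = 0.241.

X = 0.241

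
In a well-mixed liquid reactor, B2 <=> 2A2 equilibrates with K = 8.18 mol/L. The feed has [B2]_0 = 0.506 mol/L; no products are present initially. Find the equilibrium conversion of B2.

Let X = conversion of B2; extent ξ = 0.506·X mol/L.
Concentrations: [B2] = 0.506 − 0.506X; [A2] = 1.01X.
K = [A2]^2 / ([B2]).
Setting equal to 8.18 and solving for X on (0,1) gives X = 0.830.

X = 0.830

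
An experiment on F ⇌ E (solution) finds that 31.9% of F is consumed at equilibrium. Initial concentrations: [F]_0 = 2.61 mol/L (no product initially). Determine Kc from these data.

Kc = 0.468

Let X = conversion of F.
Concentrations: [F] = 2.61 − 2.61X; [E] = 2.61X.
At X = 0.319: [F] = 1.78, [E] = 0.833.
Kc = [E] / ([F]) = 0.468.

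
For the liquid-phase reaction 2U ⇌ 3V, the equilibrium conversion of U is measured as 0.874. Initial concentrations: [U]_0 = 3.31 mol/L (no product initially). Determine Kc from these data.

Let X = conversion of U.
Concentrations: [U] = 3.31 − 3.31X; [V] = 4.96X.
At X = 0.874: [U] = 0.417, [V] = 4.34.
Kc = [V]^3 / ([U]^2) = 470 mol/L.

Kc = 470 mol/L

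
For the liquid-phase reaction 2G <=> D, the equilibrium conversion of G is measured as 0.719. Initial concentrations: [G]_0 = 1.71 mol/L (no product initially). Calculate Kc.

Let X = conversion of G.
Concentrations: [G] = 1.71 − 1.71X; [D] = 0.855X.
At X = 0.719: [G] = 0.481, [D] = 0.615.
Kc = [D] / ([G]^2) = 2.66 L/mol.

Kc = 2.66 L/mol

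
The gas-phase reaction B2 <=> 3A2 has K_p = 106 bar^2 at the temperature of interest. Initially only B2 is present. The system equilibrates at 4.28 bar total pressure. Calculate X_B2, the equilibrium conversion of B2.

Basis: 1 mol B2 initially; let X = conversion of B2. Extent ξ = X.
Moles: n_B2 = 1 − X; n_A2 = 3X.
Total moles n_T = 1 + 2X.
With p_i = (n_i/n_T)P, K_p = p_A2^3 / (p_B2).
Equating to 106 bar^2 and solving on 0 < X < 1: X = 0.713.

X = 0.713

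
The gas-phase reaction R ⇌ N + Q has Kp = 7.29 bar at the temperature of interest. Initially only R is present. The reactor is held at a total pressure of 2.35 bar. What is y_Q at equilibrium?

y_Q = 0.465

Let X = conversion of R (basis 1 mol R); extent of reaction ξ = X.
Moles: n_R = 1 − X; n_N = X; n_Q = X.
n_T = Σnᵢ = 1 + X.
With p_i = (n_i/n_T)P, Kp = p_N p_Q / (p_R).
Substituting and setting equal to 7.29 bar gives a polynomial in X; the root in (0,1) is X = 0.870.
Then n_Q = 0.87, n_T = 1.87, so y_Q = 0.465.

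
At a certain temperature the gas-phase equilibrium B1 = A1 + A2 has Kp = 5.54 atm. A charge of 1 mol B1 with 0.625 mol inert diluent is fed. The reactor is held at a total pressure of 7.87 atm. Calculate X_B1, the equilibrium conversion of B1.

Basis: 1 mol B1 initially; let X = conversion of B1. Extent ξ = X.
Moles: n_B1 = 1 − X; n_A1 = X; n_A2 = X; n_I = 0.625 (inert).
n_T = Σnᵢ = 1.62 + X.
y_i = n_i/n_T, p_i = y_i·P. Kp = p_A1 p_A2 / (p_B1).
Setting this equal to 5.54 atm and taking the physical root (0 < X < 1) gives X = 0.700.

X = 0.700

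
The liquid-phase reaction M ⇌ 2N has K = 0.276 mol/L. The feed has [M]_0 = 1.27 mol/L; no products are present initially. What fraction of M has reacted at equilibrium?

Let X = conversion of M; extent ξ = 1.27·X mol/L.
Concentrations: [M] = 1.27 − 1.27X; [N] = 2.54X.
K = [N]^2 / ([M]).
Equating to 0.276 mol/L: the physical root is X = 0.208.

X = 0.208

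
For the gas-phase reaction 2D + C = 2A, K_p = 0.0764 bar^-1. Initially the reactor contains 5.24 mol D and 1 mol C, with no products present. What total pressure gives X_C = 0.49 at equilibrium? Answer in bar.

P = 7.81 bar

Basis: 1 mol C initially; let X = conversion of C. Extent ξ = X.
At extent ξ: n_D = 5.24 − 2X; n_C = 1 − X; n_A = 2X.
Total moles n_T = 6.24 − X.
K_p = p_A^2 / (p_D^2 p_C) with p_i = (n_i/n_T)·P.
At X = 0.49: the mole-fraction product g(X) = Π y_i^ν_i = 0.5967. Since K_p = g(X)·P^{-1}, P = (g/K_p)^(1/1) = (0.5967/0.0764)^(1/1) = 7.81 bar.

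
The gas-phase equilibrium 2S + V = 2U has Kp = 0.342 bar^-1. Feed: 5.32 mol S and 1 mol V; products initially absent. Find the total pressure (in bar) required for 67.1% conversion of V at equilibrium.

P = 5.71 bar

Let X = conversion of V (basis 1 mol V); extent of reaction ξ = X.
At extent ξ: n_S = 5.32 − 2X; n_V = 1 − X; n_U = 2X.
n_T = Σnᵢ = 6.32 − X.
Kp = p_U^2 / (p_S^2 p_V) with p_i = (n_i/n_T)·P.
At X = 0.671: the mole-fraction product g(X) = Π y_i^ν_i = 1.954. Since Kp = g(X)·P^{-1}, P = (g/Kp)^(1/1) = (1.954/0.342)^(1/1) = 5.71 bar.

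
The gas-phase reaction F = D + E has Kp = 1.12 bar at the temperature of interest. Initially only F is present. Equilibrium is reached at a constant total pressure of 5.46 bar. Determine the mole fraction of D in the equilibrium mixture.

Take 1 mol F as basis and let X be its fractional conversion, so ξ = X.
Mole table: n_F = 1 − X; n_D = X; n_E = X.
Total moles n_T = 1 + X.
y_i = n_i/n_T, p_i = y_i·P. Kp = p_D p_E / (p_F).
Equating to 1.12 bar and solving on 0 < X < 1: X = 0.413.
Then n_D = 0.413, n_T = 1.41, so y_D = 0.292.

y_D = 0.292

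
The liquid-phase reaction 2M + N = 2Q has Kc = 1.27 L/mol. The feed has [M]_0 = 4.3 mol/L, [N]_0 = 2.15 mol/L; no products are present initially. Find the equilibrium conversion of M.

X = 0.531

Let X = conversion of M; extent ξ = 4.3X/2 mol/L.
Concentrations: [M] = 4.3 − 4.3X; [N] = 2.15 − 2.15X; [Q] = 4.3X.
Kc = [Q]^2 / ([M]^2 [N]).
Equating to 1.27 L/mol: the physical root is X = 0.531.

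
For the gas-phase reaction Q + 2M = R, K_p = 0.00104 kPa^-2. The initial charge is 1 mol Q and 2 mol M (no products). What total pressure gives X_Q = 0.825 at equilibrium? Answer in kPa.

Take 1 mol Q as basis and let X be its fractional conversion, so ξ = X.
Species balance: n_Q = 1 − X; n_M = 2 − 2X; n_R = X.
Total moles n_T = 3 − 2X.
K_p = p_R / (p_Q p_M^2) with p_i = (n_i/n_T)·P.
At X = 0.825: the mole-fraction product g(X) = Π y_i^ν_i = 70.14. Since K_p = g(X)·P^{-2}, P = (g/K_p)^(1/2) = (70.14/0.00104)^(1/2) = 260 kPa.

P = 260 kPa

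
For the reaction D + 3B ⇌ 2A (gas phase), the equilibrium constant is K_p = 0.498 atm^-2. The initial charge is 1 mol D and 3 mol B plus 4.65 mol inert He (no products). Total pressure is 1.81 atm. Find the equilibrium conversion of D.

Basis: 1 mol D initially; let X = conversion of D. Extent ξ = X.
Mole table: n_D = 1 − X; n_B = 3 − 3X; n_A = 2X; n_I = 4.65 (inert).
Summing: n_T = 8.65 − 2X.
With p_i = (n_i/n_T)P, K_p = p_A^2 / (p_D p_B^3).
This yields a degree-4 equation in X; solving on (0,1), X = 0.237.

X = 0.237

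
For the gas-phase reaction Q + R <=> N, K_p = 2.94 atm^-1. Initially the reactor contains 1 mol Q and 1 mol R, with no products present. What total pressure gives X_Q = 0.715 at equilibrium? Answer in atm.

Let X = conversion of Q (basis 1 mol Q); extent of reaction ξ = X.
Moles: n_Q = 1 − X; n_R = 1 − X; n_N = X.
Summing: n_T = 2 − X.
K_p = p_N / (p_Q p_R) with p_i = (n_i/n_T)·P.
At X = 0.715: the mole-fraction product g(X) = Π y_i^ν_i = 11.31. Since K_p = g(X)·P^{-1}, P = (g/K_p)^(1/1) = (11.31/2.94)^(1/1) = 3.85 atm.

P = 3.85 atm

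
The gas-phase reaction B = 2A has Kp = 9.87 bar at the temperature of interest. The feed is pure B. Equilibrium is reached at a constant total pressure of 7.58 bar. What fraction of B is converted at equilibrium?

X = 0.496

Take 1 mol B as basis and let X be its fractional conversion, so ξ = X.
Species balance: n_B = 1 − X; n_A = 2X.
Summing: n_T = 1 + X.
y_i = n_i/n_T, p_i = y_i·P. Kp = p_A^2 / (p_B).
Setting this equal to 9.87 bar and taking the physical root (0 < X < 1) gives X = 0.496.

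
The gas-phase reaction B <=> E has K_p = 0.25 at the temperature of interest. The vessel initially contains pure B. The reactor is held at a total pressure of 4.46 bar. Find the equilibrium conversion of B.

X = 0.200

Let X = conversion of B (basis 1 mol B); extent of reaction ξ = X.
At extent ξ: n_B = 1 − X; n_E = X.
Total moles n_T = 1 (Δν = 0, constant).
With p_i = (n_i/n_T)P, K_p = p_E / (p_B).
Substituting and setting equal to 0.25 gives a polynomial in X; the root in (0,1) is X = 0.200.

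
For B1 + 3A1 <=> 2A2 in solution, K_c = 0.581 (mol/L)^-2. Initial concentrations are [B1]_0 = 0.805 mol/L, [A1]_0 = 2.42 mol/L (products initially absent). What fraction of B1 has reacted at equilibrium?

X = 0.463

Let X = conversion of B1; extent ξ = 0.805·X mol/L.
Concentrations: [B1] = 0.805 − 0.805X; [A1] = 2.42 − 2.42X; [A2] = 1.61X.
K_c = [A2]^2 / ([B1] [A1]^3).
Setting equal to 0.581 and solving for X on (0,1) gives X = 0.463.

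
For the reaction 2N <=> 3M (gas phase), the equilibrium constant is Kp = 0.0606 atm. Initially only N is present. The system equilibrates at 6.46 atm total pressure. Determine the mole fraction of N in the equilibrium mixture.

y_N = 0.816

Take 1 mol N as basis and let X be its fractional conversion, so ξ = 0.5X.
Moles: n_N = 1 − X; n_M = 1.5X.
Total moles n_T = 1 + 0.5X.
Mole fractions y_i = n_i/n_T; Kp = p_M^3 / (p_N^2) with p_i = y_i·P.
This yields a degree-3 equation in X; solving on (0,1), X = 0.131.
Then n_N = 0.869, n_T = 1.07, so y_N = 0.816.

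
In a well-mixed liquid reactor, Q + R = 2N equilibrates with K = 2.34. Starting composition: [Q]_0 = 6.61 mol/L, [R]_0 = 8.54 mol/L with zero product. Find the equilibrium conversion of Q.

Let X = conversion of Q; extent ξ = 6.61·X mol/L.
Concentrations: [Q] = 6.61 − 6.61X; [R] = 8.54 − 6.61X; [N] = 13.2X.
K = [N]^2 / ([Q] [R]).
Setting equal to 2.34 and solving for X on (0,1) gives X = 0.490.

X = 0.490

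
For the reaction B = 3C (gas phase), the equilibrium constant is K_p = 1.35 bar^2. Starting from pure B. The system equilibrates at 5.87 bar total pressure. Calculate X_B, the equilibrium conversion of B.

X = 0.126

Let X = conversion of B (basis 1 mol B); extent of reaction ξ = X.
At extent ξ: n_B = 1 − X; n_C = 3X.
Summing: n_T = 1 + 2X.
With p_i = (n_i/n_T)P, K_p = p_C^3 / (p_B).
This yields a degree-3 equation in X; solving on (0,1), X = 0.126.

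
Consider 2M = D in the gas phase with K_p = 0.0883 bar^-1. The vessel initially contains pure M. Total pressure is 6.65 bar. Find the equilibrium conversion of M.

Take 1 mol M as basis and let X be its fractional conversion, so ξ = 0.5X.
Mole table: n_M = 1 − X; n_D = 0.5X.
Summing: n_T = 1 − 0.5X.
y_i = n_i/n_T, p_i = y_i·P. K_p = p_D / (p_M^2).
Setting this equal to 0.0883 bar^-1 and taking the physical root (0 < X < 1) gives X = 0.454.

X = 0.454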